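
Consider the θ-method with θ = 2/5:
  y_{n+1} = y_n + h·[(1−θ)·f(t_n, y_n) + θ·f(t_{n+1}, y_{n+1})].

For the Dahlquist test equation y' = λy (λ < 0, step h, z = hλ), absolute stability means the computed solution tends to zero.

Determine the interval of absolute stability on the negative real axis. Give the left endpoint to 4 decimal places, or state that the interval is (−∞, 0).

(-10.0000, 0).

On y'=λy, z=hλ:
  y_{n+1} = y_n + z·[3/5·y_n + 2/5·y_{n+1}] ⇒ (1 − 2/5z)y_{n+1} = (1 + 3/5z)y_n
  ⇒ R(z) = (1 + 3/5z)/(1 − 2/5z).

Boundary: |R(x)|=1, x<0.
x=-1.34: |R|=0.1276
R=−1: 1+3/5x = −1+2/5x ⇒ -1/5x=2 ⇒ x=2/(-1/5)=-10.0000
Confirm numerically:
  x=-9.962: |R|=0.99848 <1
  x=-6.859: |R|=0.83219 <1
  x=-4.584: |R|=0.61773 <1
  x=-4.022: |R|=0.54170 <1
  x=-10.456: |R|=1.01760 >1
  x=-10.075: |R|=1.00298 >1
Stable set (-10.0000, 0).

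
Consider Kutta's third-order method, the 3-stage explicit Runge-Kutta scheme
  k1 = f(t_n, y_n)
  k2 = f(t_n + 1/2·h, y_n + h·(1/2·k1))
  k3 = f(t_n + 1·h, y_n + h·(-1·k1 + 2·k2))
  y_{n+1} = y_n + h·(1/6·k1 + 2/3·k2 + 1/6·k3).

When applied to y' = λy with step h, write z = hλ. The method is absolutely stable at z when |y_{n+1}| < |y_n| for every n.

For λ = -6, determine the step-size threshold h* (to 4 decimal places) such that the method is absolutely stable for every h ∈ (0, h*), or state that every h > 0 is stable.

(-2.5127,0); λ=-6 ⇒ h* = 0.4188.

On y'=λy, z=hλ:
  order 3, 3-stage ⇒ R(z)=1+z+z^2/2+z^3/6
  (e.g. R(-0.59)=0.54982, |R|=0.54982)

Need |R(x)|<1, x<0.
x=-0.59: |R|=0.5498
|R(-2.74)|=1.4147 |R(-1.3)|=0.1788 |R(-0.92)|=0.3734
Bisect:
  x_lo=-3.0926 |R|=2.2402  x_hi=-0.2937 |R|=0.7452
  mid=-1.69316 |R|=0.06875 →hi
  mid=-2.39288 |R|=0.81350 →hi
  mid=-2.74274 |R|=1.42020 →lo
  mid=-2.56781 |R|=1.09286 →lo
  mid=-2.48035 |R|=0.94752 →hi
  mid=-2.52408 |R|=1.01873 →lo
  mid=-2.50221 |R|=0.98276 →hi
  mid=-2.51314 |R|=1.00066 →lo
  mid=-2.50768 |R|=0.99169 →hi
  ...
  [-2.51280,-2.51263] ⇒ x*=-2.5127
Stable set (-2.5127, 0).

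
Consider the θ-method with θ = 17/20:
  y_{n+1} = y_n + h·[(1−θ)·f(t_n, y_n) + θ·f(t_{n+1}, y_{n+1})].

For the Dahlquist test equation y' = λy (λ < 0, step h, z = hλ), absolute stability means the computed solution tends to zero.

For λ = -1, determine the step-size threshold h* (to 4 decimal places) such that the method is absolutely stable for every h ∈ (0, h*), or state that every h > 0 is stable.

Set f=λy, z=hλ:
  y_{n+1} = y_n + z·[3/20·y_n + 17/20·y_{n+1}] ⇒ (1 − 17/20z)y_{n+1} = (1 + 3/20z)y_n
  so R(z) = (1 + 3/20z)/(1 − 17/20z).

Boundary: |R(x)|=1, x<0.
x=-1.74: |R|=0.2981
x=-2: |R|=0.2593
x=-10: |R|=0.0526
x=-100: |R|=0.1628
θ=17/20≥1/2 ⇒ |1+3/20x|<|1−17/20x| ∀x<0 ⇒ stable on all of ℝ⁻.

unbounded; (−∞, 0). Any h>0 works for λ=-1.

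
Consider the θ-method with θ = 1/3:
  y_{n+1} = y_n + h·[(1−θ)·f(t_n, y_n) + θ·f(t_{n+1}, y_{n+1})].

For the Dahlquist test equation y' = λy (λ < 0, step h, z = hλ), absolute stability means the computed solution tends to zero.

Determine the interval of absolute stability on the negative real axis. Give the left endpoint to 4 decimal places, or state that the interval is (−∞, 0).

With y'=λy (z=hλ):
  y_{n+1} = y_n + z·[2/3·y_n + 1/3·y_{n+1}] ⇒ (1 − 1/3z)y_{n+1} = (1 + 2/3z)y_n
  so R(z) = (1 + 2/3z)/(1 − 1/3z).

Boundary: |R(x)|=1, x<0.
x=-0.84: |R|=0.3437
R=−1: 1+2/3x = −1+1/3x ⇒ -1/3x=2 ⇒ x=2/(-1/3)=-6.0000
Confirm numerically:
  x=-5.351: |R|=0.92228 <1
  x=-4.980: |R|=0.87218 <1
  x=-4.368: |R|=0.77850 <1
  x=-6.552: |R|=1.05779 >1
  x=-6.406: |R|=1.04316 >1
  x=-6.346: |R|=1.03702 >1
Interval (-6.0000, 0).

(-6.0000, 0).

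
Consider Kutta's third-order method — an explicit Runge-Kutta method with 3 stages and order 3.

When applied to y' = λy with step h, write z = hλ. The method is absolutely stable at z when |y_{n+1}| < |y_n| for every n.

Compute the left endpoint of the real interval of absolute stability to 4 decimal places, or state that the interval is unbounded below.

With y'=λy (z=hλ):
  order 3, 3-stage ⇒ R(z)=1+z+z^2/2+z^3/6
  (e.g. R(-0.89)=0.38856, |R|=0.38856)

Need |R(x)|<1, x<0.
x=-0.89: |R|=0.3886
|R(-2.55)|=1.0623 |R(-1.01)|=0.3283 |R(-0.77)|=0.4504
Bisect:
  x_lo=-3.1889 |R|=2.5091  x_hi=-0.2703 |R|=0.7629
  mid=-1.72962 |R|=0.09621 →hi
  mid=-2.45927 |R|=0.91422 →hi
  mid=-2.82410 |R|=1.59028 →lo
  mid=-2.64169 |R|=1.22493 →lo
  mid=-2.55048 |R|=1.06313 →lo
  mid=-2.50488 |R|=0.98711 →hi
  mid=-2.52768 |R|=1.02472 →lo
  ...
  [-2.51289,-2.51271] ⇒ x*=-2.5127
Stable set (-2.5127, 0).

z* = -2.5127.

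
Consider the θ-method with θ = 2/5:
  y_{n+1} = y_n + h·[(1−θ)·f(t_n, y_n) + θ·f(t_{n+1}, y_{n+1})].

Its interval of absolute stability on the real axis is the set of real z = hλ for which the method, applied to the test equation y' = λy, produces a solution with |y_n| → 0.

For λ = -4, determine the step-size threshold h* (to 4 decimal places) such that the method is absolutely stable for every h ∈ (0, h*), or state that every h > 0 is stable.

(-10.0000,0); λ=-4 ⇒ h* = (10)/4 = 2.5000.

Test eqn y'=λy, z=hλ:
  y_{n+1} = y_n + z·[3/5·y_n + 2/5·y_{n+1}] ⇒ (1 − 2/5z)y_{n+1} = (1 + 3/5z)y_n
  Hence R(z) = (1 + 3/5z)/(1 − 2/5z).

Solve |R(x)|<1 on ℝ⁻.
x=-1.46: |R|=0.0783
R=−1: 1+3/5x = −1+2/5x ⇒ -1/5x=2 ⇒ x=2/(-1/5)=-10.0000
Confirm numerically:
  x=-7.799: |R|=0.89314 <1
  x=-7.456: |R|=0.87224 <1
  x=-5.323: |R|=0.70107 <1
  x=-4.501: |R|=0.60727 <1
  x=-10.513: |R|=1.01971 >1
  x=-10.396: |R|=1.01535 >1
  x=-10.371: |R|=1.01441 >1
So |R|<1 on (-10.0000, 0).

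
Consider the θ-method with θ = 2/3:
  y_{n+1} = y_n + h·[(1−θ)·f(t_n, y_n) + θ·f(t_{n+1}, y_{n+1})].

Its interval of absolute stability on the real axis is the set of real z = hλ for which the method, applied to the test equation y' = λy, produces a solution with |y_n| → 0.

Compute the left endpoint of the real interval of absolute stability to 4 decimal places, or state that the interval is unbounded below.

unbounded; (−∞, 0).

Set f=λy, z=hλ:
  y_{n+1} = y_n + z·[1/3·y_n + 2/3·y_{n+1}] ⇒ (1 − 2/3z)y_{n+1} = (1 + 1/3z)y_n
  R(z) = (1 + 1/3z)/(1 − 2/3z).

Need |R(x)|<1, x<0.
x=-1.15: |R|=0.3491
x=-2: |R|=0.1429
x=-10: |R|=0.3043
x=-100: |R|=0.4778
θ=2/3≥1/2 ⇒ |1+1/3x|<|1−2/3x| ∀x<0 ⇒ unbounded interval.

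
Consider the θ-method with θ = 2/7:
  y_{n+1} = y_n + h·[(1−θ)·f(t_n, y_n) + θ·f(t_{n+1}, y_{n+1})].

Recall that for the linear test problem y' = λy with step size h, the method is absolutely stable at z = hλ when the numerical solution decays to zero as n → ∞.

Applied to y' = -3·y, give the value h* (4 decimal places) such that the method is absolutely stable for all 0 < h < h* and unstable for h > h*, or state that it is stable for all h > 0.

(-4.6667,0); λ=-3 ⇒ h* = (14/3)/3 = 1.5556.

With y'=λy (z=hλ):
  y_{n+1} = y_n + z·[5/7·y_n + 2/7·y_{n+1}] ⇒ (1 − 2/7z)y_{n+1} = (1 + 5/7z)y_n
  Hence R(z) = (1 + 5/7z)/(1 − 2/7z).

Find x<0 with |R(x)|<1.
x=-1.68: |R|=0.1351
R=−1: 1+5/7x = −1+2/7x ⇒ -3/7x=2 ⇒ x=2/(-3/7)=-4.6667
Confirm numerically:
  x=-4.289: |R|=0.92727 <1
  x=-2.980: |R|=0.60957 <1
  x=-2.162: |R|=0.33645 <1
  x=-5.179: |R|=1.08855 >1
  x=-5.163: |R|=1.08594 >1
Stable set (-4.6667, 0).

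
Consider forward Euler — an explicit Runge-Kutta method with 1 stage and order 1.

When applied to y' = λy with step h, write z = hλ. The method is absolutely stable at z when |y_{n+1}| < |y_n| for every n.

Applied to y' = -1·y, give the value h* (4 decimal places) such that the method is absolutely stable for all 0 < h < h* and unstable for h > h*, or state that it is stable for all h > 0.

(-2.0000,0); λ=-1 ⇒ h* = 2.0000.

On y'=λy, z=hλ:
  order 1, 1-stage ⇒ R(z)=1+z
  (e.g. R(-0.66)=0.34000, |R|=0.34000)

Need |R(x)|<1, x<0.
x=-0.66: |R|=0.3400
|R(-1.69)|=0.6900 |R(-1.39)|=0.3900 |R(-1.27)|=0.2700
Bisect:
  x_lo=-2.7713 |R|=1.7713  x_hi=-0.3198 |R|=0.6802
  mid=-1.54555 |R|=0.54555 →hi
  mid=-2.15841 |R|=1.15841 →lo
  mid=-1.85198 |R|=0.85198 →hi
  mid=-2.00520 |R|=1.00520 →lo
  mid=-1.92859 |R|=0.92859 →hi
  mid=-1.96689 |R|=0.96689 →hi
  mid=-1.98604 |R|=0.98604 →hi
  mid=-1.99562 |R|=0.99562 →hi
  ...
  [-2.00011,-1.99996] ⇒ x*=-2.0000
So |R|<1 on (-2.0000, 0).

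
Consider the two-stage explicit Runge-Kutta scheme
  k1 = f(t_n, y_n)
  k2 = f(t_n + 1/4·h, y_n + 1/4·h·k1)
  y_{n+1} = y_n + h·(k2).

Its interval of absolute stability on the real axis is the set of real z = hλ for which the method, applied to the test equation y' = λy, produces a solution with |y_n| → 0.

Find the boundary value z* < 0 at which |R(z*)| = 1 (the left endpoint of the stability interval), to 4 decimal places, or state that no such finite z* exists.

With y'=λy (z=hλ):
  k1=λy_n ⇒ h·k1=z·y_n;  k2=λ(1+1/4z)y_n ⇒ h·k2=z(1+1/4z)y_n
  y_{n+1}/y_n = 1 + z(1+1/4z) = 1 + z + 1/4z²
  ⇒ R(z) = 1 + z + 1/4z².

Solve |R(x)|<1 on ℝ⁻.
x=-1.26: |R|=0.1369
R=1: x+1/4x²=0 ⇒ x=−4=-4.0000; min R=1−1/(4·1/4)=0.0000>−1
Confirm numerically:
  x=-2.341: |R|=0.02907 <1
  x=-2.089: |R|=0.00198 <1
  x=-1.801: |R|=0.00990 <1
  x=-4.582: |R|=1.66668 >1
  x=-4.505: |R|=1.56876 >1
  x=-4.399: |R|=1.43880 >1
Stable set (-4.0000, 0).

left endpoint -4.0000.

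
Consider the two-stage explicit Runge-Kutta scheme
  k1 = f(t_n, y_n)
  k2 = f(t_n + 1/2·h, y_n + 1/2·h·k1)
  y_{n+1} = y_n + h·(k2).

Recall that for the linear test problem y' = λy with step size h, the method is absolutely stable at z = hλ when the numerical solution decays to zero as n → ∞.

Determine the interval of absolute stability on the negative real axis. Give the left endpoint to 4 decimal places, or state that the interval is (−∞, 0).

With y'=λy (z=hλ):
  k1=λy_n ⇒ h·k1=z·y_n;  k2=λ(1+1/2z)y_n ⇒ h·k2=z(1+1/2z)y_n
  y_{n+1}/y_n = 1 + z(1+1/2z) = 1 + z + 1/2z²
  ⇒ R(z) = 1 + z + 1/2z².

Need |R(x)|<1, x<0.
x=-1.34: |R|=0.5578
R=1: x+1/2x²=0 ⇒ x=−2=-2.0000; min R=1−1/(4·1/2)=0.5000>−1
Confirm numerically:
  x=-1.729: |R|=0.76572 <1
  x=-1.608: |R|=0.68483 <1
  x=-1.061: |R|=0.50186 <1
  x=-2.322: |R|=1.37384 >1
  x=-2.157: |R|=1.16932 >1
Interval (-2.0000, 0).

(-2.0000, 0).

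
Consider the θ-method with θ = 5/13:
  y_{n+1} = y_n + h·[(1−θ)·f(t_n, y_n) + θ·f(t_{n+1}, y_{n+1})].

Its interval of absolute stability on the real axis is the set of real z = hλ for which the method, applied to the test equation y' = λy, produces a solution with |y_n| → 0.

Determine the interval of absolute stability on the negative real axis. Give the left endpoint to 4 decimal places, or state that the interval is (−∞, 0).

(-8.6667, 0).

Set f=λy, z=hλ:
  y_{n+1} = y_n + z·[8/13·y_n + 5/13·y_{n+1}] ⇒ (1 − 5/13z)y_{n+1} = (1 + 8/13z)y_n
  so R(z) = (1 + 8/13z)/(1 − 5/13z).

Find x<0 with |R(x)|<1.
x=-1.57: |R|=0.0211
R=−1: 1+8/13x = −1+5/13x ⇒ -3/13x=2 ⇒ x=2/(-3/13)=-8.6667
Confirm numerically:
  x=-8.070: |R|=0.96645 <1
  x=-7.710: |R|=0.94433 <1
  x=-5.378: |R|=0.75267 <1
  x=-5.266: |R|=0.74061 <1
  x=-8.984: |R|=1.01644 >1
  x=-8.808: |R|=1.00743 >1
  x=-8.753: |R|=1.00456 >1
Stable set (-8.6667, 0).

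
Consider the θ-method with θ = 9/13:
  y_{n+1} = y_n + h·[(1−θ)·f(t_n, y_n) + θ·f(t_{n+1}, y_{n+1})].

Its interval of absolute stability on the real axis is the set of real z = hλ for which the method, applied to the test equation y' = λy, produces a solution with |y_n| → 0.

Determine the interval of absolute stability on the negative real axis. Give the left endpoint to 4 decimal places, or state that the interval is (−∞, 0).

With y'=λy (z=hλ):
  y_{n+1} = y_n + z·[4/13·y_n + 9/13·y_{n+1}] ⇒ (1 − 9/13z)y_{n+1} = (1 + 4/13z)y_n
  R(z) = (1 + 4/13z)/(1 − 9/13z).

Need |R(x)|<1, x<0.
x=-1.24: |R|=0.3328
x=-2: |R|=0.1613
x=-10: |R|=0.2621
x=-100: |R|=0.4239
θ=9/13≥1/2 ⇒ |1+4/13x|<|1−9/13x| ∀x<0 ⇒ stable on all of ℝ⁻.

interval (−∞, 0).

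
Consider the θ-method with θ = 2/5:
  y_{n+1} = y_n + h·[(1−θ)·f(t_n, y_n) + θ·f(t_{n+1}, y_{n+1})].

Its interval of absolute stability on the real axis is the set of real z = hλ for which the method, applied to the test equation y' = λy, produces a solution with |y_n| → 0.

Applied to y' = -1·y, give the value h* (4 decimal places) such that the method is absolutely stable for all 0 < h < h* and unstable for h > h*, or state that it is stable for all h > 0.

With y'=λy (z=hλ):
  y_{n+1} = y_n + z·[3/5·y_n + 2/5·y_{n+1}] ⇒ (1 − 2/5z)y_{n+1} = (1 + 3/5z)y_n
  Hence R(z) = (1 + 3/5z)/(1 − 2/5z).

Solve |R(x)|<1 on ℝ⁻.
x=-1.53: |R|=0.0509
R=−1: 1+3/5x = −1+2/5x ⇒ -1/5x=2 ⇒ x=2/(-1/5)=-10.0000
Confirm numerically:
  x=-9.526: |R|=0.98029 <1
  x=-8.083: |R|=0.90943 <1
  x=-6.732: |R|=0.82301 <1
  x=-4.260: |R|=0.57544 <1
  x=-10.593: |R|=1.02265 >1
  x=-10.285: |R|=1.01115 >1
  x=-10.026: |R|=1.00104 >1
Interval (-10.0000, 0).

(-10.0000,0); λ=-1 ⇒ h* = (10)/1 = 10.0000.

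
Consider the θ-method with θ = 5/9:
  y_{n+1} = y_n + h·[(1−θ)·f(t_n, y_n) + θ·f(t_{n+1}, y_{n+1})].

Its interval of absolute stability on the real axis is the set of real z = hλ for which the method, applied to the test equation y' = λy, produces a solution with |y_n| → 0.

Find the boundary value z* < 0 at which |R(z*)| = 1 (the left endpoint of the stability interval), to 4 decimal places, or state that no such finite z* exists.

(−∞, 0) — no finite endpoint.

With y'=λy (z=hλ):
  y_{n+1} = y_n + z·[4/9·y_n + 5/9·y_{n+1}] ⇒ (1 − 5/9z)y_{n+1} = (1 + 4/9z)y_n
  R(z) = (1 + 4/9z)/(1 − 5/9z).

Solve |R(x)|<1 on ℝ⁻.
x=-0.33: |R|=0.7211
x=-2: |R|=0.0526
x=-10: |R|=0.5254
x=-100: |R|=0.7682
θ=5/9≥1/2 ⇒ |1+4/9x|<|1−5/9x| ∀x<0 ⇒ stable on all of ℝ⁻.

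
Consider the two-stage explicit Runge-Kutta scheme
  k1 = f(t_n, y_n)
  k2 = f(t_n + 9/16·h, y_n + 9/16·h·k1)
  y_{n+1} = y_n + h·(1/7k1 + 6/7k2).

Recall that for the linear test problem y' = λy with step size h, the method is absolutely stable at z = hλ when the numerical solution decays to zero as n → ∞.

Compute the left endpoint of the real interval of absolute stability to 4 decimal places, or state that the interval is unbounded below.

z* = -2.0741.

On y'=λy, z=hλ:
  k1=λy_n ⇒ h·k1=z·y_n;  k2=λ(1+9/16z)y_n ⇒ h·k2=z(1+9/16z)y_n
  y_{n+1}/y_n = 1 + 1/7z + 6/7z(1+9/16z) = 1 + z + 27/56z²
  ⇒ R(z) = 1 + z + 27/56z².

Solve |R(x)|<1 on ℝ⁻.
x=-0.52: |R|=0.6104
R=1: x+27/56x²=0 ⇒ x=−56/27=-2.0741; min R=1−1/(4·27/56)=0.4815>−1
Confirm numerically:
  x=-1.792: |R|=0.75629 <1
  x=-1.474: |R|=0.57354 <1
  x=-1.263: |R|=0.50610 <1
  x=-2.389: |R|=1.36274 >1
  x=-2.301: |R|=1.25175 >1
Interval (-2.0741, 0).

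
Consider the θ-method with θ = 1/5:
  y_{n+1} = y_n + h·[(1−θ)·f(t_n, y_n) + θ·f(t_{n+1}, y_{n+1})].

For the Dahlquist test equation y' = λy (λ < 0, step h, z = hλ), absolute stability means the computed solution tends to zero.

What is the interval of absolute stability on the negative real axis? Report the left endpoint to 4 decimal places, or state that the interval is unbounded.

Set f=λy, z=hλ:
  y_{n+1} = y_n + z·[4/5·y_n + 1/5·y_{n+1}] ⇒ (1 − 1/5z)y_{n+1} = (1 + 4/5z)y_n
  so R(z) = (1 + 4/5z)/(1 − 1/5z).

Need |R(x)|<1, x<0.
x=-1.32: |R|=0.0443
R=−1: 1+4/5x = −1+1/5x ⇒ -3/5x=2 ⇒ x=2/(-3/5)=-3.3333
Confirm numerically:
  x=-2.845: |R|=0.81326 <1
  x=-2.612: |R|=0.71571 <1
  x=-1.620: |R|=0.22356 <1
  x=-3.918: |R|=1.19668 >1
  x=-3.891: |R|=1.18817 >1
  x=-3.815: |R|=1.16393 >1
Stable set (-3.3333, 0).

(-3.3333, 0).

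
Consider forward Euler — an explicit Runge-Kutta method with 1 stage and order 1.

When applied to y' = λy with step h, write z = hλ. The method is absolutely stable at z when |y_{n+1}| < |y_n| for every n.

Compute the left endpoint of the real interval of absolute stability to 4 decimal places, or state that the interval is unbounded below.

Test eqn y'=λy, z=hλ:
  order 1, 1-stage ⇒ R(z)=1+z
  (e.g. R(-0.46)=0.54000, |R|=0.54000)

Boundary: |R(x)|=1, x<0.
x=-0.46: |R|=0.5400
|R(-1.66)|=0.6600 |R(-0.96)|=0.0400 |R(-0.78)|=0.2200
Bisect:
  x_lo=-2.5685 |R|=1.5685  x_hi=-0.1715 |R|=0.8285
  mid=-1.37001 |R|=0.37001 →hi
  mid=-1.96925 |R|=0.96925 →hi
  mid=-2.26888 |R|=1.26888 →lo
  mid=-2.11907 |R|=1.11907 →lo
  mid=-2.04416 |R|=1.04416 →lo
  mid=-2.00671 |R|=1.00671 →lo
  mid=-1.98798 |R|=0.98798 →hi
  mid=-1.99734 |R|=0.99734 →hi
  ...
  [-2.00012,-1.99998] ⇒ x*=-2.0000
So |R|<1 on (-2.0000, 0).

left endpoint -2.0000.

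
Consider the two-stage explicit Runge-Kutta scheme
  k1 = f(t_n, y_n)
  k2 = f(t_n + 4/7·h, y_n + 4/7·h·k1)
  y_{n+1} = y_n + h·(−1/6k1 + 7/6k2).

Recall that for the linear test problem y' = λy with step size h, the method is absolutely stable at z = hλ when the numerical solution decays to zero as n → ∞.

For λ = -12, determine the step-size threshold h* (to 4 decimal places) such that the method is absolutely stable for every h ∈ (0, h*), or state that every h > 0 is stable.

On y'=λy, z=hλ:
  k1=λy_n ⇒ h·k1=z·y_n;  k2=λ(1+4/7z)y_n ⇒ h·k2=z(1+4/7z)y_n
  y_{n+1}/y_n = 1 − 1/6z + 7/6z(1+4/7z) = 1 + z + 2/3z²
  ⇒ R(z) = 1 + z + 2/3z².

Find x<0 with |R(x)|<1.
x=-1.15: |R|=0.7317
R=1: x+2/3x²=0 ⇒ x=−3/2=-1.5000; min R=1−1/(4·2/3)=0.6250>−1
Confirm numerically:
  x=-1.394: |R|=0.90149 <1
  x=-1.202: |R|=0.76120 <1
  x=-0.630: |R|=0.63460 <1
  x=-2.078: |R|=1.80072 >1
  x=-1.985: |R|=1.64182 >1
  x=-1.653: |R|=1.16861 >1
Stable set (-1.5000, 0).

(-1.5000,0); λ=-12 ⇒ h* = (3/2)/12 = 0.1250.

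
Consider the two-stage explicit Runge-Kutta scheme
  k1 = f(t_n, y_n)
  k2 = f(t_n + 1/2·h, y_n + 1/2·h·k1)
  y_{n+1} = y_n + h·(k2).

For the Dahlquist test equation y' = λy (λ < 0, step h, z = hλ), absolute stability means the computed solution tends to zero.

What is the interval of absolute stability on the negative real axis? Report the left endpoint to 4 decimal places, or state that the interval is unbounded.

On y'=λy, z=hλ:
  k1=λy_n ⇒ h·k1=z·y_n;  k2=λ(1+1/2z)y_n ⇒ h·k2=z(1+1/2z)y_n
  y_{n+1}/y_n = 1 + z(1+1/2z) = 1 + z + 1/2z²
  Hence R(z) = 1 + z + 1/2z².

Boundary: |R(x)|=1, x<0.
x=-1.55: |R|=0.6513
R=1: x+1/2x²=0 ⇒ x=−2=-2.0000; min R=1−1/(4·1/2)=0.5000>−1
Confirm numerically:
  x=-1.903: |R|=0.90770 <1
  x=-1.895: |R|=0.90051 <1
  x=-0.982: |R|=0.50016 <1
  x=-2.247: |R|=1.27750 >1
  x=-2.230: |R|=1.25645 >1
  x=-2.141: |R|=1.15094 >1
Stable set (-2.0000, 0).

(-2.0000, 0).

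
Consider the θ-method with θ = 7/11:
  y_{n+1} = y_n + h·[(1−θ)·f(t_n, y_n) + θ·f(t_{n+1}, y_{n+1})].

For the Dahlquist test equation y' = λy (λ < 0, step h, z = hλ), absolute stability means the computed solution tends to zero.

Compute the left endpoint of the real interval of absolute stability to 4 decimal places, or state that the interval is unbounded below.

(−∞, 0) — no finite endpoint.

With y'=λy (z=hλ):
  y_{n+1} = y_n + z·[4/11·y_n + 7/11·y_{n+1}] ⇒ (1 − 7/11z)y_{n+1} = (1 + 4/11z)y_n
  R(z) = (1 + 4/11z)/(1 − 7/11z).

Boundary: |R(x)|=1, x<0.
x=-1.21: |R|=0.3164
x=-2: |R|=0.1200
x=-10: |R|=0.3580
x=-100: |R|=0.5471
θ=7/11≥1/2 ⇒ |1+4/11x|<|1−7/11x| ∀x<0 ⇒ stable on all of ℝ⁻.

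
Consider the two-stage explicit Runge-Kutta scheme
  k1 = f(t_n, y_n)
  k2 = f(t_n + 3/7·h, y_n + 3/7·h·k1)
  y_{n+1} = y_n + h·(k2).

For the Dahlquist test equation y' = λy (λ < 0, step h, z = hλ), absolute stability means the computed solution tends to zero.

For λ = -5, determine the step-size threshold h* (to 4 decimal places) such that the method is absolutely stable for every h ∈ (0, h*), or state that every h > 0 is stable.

On y'=λy, z=hλ:
  k1=λy_n ⇒ h·k1=z·y_n;  k2=λ(1+3/7z)y_n ⇒ h·k2=z(1+3/7z)y_n
  y_{n+1}/y_n = 1 + z(1+3/7z) = 1 + z + 3/7z²
  ⇒ R(z) = 1 + z + 3/7z².

Find x<0 with |R(x)|<1.
x=-1.76: |R|=0.5675
R=1: x+3/7x²=0 ⇒ x=−7/3=-2.3333; min R=1−1/(4·3/7)=0.4167>−1
Confirm numerically:
  x=-2.206: |R|=0.87962 <1
  x=-1.940: |R|=0.67297 <1
  x=-1.347: |R|=0.43060 <1
  x=-2.708: |R|=1.43483 >1
  x=-2.405: |R|=1.07387 >1
So |R|<1 on (-2.3333, 0).

(-2.3333,0); λ=-5 ⇒ h* = (7/3)/5 = 0.4667.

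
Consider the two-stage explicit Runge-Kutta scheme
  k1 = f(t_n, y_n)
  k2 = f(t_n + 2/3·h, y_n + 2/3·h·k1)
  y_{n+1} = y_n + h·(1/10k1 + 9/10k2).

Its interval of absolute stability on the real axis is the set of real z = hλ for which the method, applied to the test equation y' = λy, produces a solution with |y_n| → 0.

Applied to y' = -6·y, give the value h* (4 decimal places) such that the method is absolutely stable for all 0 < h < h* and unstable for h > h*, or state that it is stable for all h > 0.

(-1.6667,0); λ=-6 ⇒ h* = (5/3)/6 = 0.2778.

With y'=λy (z=hλ):
  k1=λy_n ⇒ h·k1=z·y_n;  k2=λ(1+2/3z)y_n ⇒ h·k2=z(1+2/3z)y_n
  y_{n+1}/y_n = 1 + 1/10z + 9/10z(1+2/3z) = 1 + z + 3/5z²
  ⇒ R(z) = 1 + z + 3/5z².

Find x<0 with |R(x)|<1.
x=-1.07: |R|=0.6169
R=1: x+3/5x²=0 ⇒ x=−5/3=-1.6667; min R=1−1/(4·3/5)=0.5833>−1
Confirm numerically:
  x=-1.512: |R|=0.85969 <1
  x=-1.502: |R|=0.85160 <1
  x=-0.874: |R|=0.58433 <1
  x=-2.017: |R|=1.42397 >1
  x=-1.797: |R|=1.14053 >1
  x=-1.722: |R|=1.05717 >1
Stable set (-1.6667, 0).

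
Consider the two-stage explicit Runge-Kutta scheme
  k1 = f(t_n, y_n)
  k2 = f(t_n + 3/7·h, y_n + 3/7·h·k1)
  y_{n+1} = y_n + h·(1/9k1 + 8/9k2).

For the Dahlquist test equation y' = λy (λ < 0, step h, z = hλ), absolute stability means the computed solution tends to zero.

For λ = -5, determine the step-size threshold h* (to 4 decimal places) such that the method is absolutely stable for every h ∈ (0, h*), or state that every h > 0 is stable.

(-2.6250,0); λ=-5 ⇒ h* = (21/8)/5 = 0.5250.

On y'=λy, z=hλ:
  k1=λy_n ⇒ h·k1=z·y_n;  k2=λ(1+3/7z)y_n ⇒ h·k2=z(1+3/7z)y_n
  y_{n+1}/y_n = 1 + 1/9z + 8/9z(1+3/7z) = 1 + z + 8/21z²
  R(z) = 1 + z + 8/21z².

Solve |R(x)|<1 on ℝ⁻.
x=-1.36: |R|=0.3446
R=1: x+8/21x²=0 ⇒ x=−21/8=-2.6250; min R=1−1/(4·8/21)=0.3438>−1
Confirm numerically:
  x=-2.557: |R|=0.93376 <1
  x=-1.440: |R|=0.34994 <1
  x=-1.255: |R|=0.34501 <1
  x=-2.999: |R|=1.42729 >1
  x=-2.779: |R|=1.16303 >1
  x=-2.750: |R|=1.13095 >1
Stable set (-2.6250, 0).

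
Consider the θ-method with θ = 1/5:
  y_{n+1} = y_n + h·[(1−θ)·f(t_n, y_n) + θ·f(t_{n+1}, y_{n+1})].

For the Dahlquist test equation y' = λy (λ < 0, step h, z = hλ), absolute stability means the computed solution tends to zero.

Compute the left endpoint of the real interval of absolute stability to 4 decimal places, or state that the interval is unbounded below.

Test eqn y'=λy, z=hλ:
  y_{n+1} = y_n + z·[4/5·y_n + 1/5·y_{n+1}] ⇒ (1 − 1/5z)y_{n+1} = (1 + 4/5z)y_n
  R(z) = (1 + 4/5z)/(1 − 1/5z).

Solve |R(x)|<1 on ℝ⁻.
x=-0.38: |R|=0.6468
R=−1: 1+4/5x = −1+1/5x ⇒ -3/5x=2 ⇒ x=2/(-3/5)=-3.3333
Confirm numerically:
  x=-3.235: |R|=0.96418 <1
  x=-1.982: |R|=0.41936 <1
  x=-1.482: |R|=0.14317 <1
  x=-3.913: |R|=1.19511 >1
  x=-3.638: |R|=1.10581 >1
  x=-3.428: |R|=1.03370 >1
So |R|<1 on (-3.3333, 0).

left endpoint -3.3333.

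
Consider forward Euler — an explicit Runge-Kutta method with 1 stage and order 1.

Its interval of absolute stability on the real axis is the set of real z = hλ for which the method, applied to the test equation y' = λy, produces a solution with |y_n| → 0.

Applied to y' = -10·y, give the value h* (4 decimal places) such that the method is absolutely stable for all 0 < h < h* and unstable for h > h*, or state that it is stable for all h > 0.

On y'=λy, z=hλ:
  order 1, 1-stage ⇒ R(z)=1+z
  (e.g. R(-1.48)=-0.48000, |R|=0.48000)

Need |R(x)|<1, x<0.
x=-1.48: |R|=0.4800
|R(-1.78)|=0.7800 |R(-1.31)|=0.3100 |R(-0.68)|=0.3200
Bisect:
  x_lo=-2.5794 |R|=1.5794  x_hi=-0.3070 |R|=0.6930
  mid=-1.44322 |R|=0.44322 →hi
  mid=-2.01132 |R|=1.01132 →lo
  mid=-1.72727 |R|=0.72727 →hi
  mid=-1.86929 |R|=0.86929 →hi
  mid=-1.94031 |R|=0.94031 →hi
  mid=-1.97581 |R|=0.97581 →hi
  mid=-1.99357 |R|=0.99357 →hi
  mid=-2.00244 |R|=1.00244 →lo
  ...
  [-2.00008,-1.99995] ⇒ x*=-2.0000
Stable set (-2.0000, 0).

(-2.0000,0); λ=-10 ⇒ h* = 0.2000.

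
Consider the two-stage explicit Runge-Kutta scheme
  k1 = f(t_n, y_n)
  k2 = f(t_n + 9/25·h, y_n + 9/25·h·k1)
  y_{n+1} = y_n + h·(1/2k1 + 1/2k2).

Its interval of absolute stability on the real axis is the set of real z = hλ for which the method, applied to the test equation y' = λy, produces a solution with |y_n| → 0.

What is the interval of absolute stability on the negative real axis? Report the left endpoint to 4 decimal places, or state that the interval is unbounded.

With y'=λy (z=hλ):
  k1=λy_n ⇒ h·k1=z·y_n;  k2=λ(1+9/25z)y_n ⇒ h·k2=z(1+9/25z)y_n
  y_{n+1}/y_n = 1 + 1/2z + 1/2z(1+9/25z) = 1 + z + 9/50z²
  ⇒ R(z) = 1 + z + 9/50z².

Find x<0 with |R(x)|<1.
x=-1.29: |R|=0.0095
R=1: x+9/50x²=0 ⇒ x=−50/9=-5.5556; min R=1−1/(4·9/50)=-0.3889>−1
Confirm numerically:
  x=-4.881: |R|=0.40735 <1
  x=-3.563: |R|=0.27791 <1
  x=-3.114: |R|=0.36854 <1
  x=-6.131: |R|=1.63505 >1
  x=-5.607: |R|=1.05192 >1
  x=-5.605: |R|=1.04988 >1
So |R|<1 on (-5.5556, 0).

(-5.5556, 0).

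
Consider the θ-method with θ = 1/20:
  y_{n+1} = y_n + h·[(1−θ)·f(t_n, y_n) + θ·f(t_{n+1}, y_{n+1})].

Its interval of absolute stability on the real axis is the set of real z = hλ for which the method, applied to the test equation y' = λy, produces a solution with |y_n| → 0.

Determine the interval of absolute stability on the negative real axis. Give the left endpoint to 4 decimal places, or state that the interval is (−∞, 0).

z∈(-2.2222,0).

Test eqn y'=λy, z=hλ:
  y_{n+1} = y_n + z·[19/20·y_n + 1/20·y_{n+1}] ⇒ (1 − 1/20z)y_{n+1} = (1 + 19/20z)y_n
  R(z) = (1 + 19/20z)/(1 − 1/20z).

Solve |R(x)|<1 on ℝ⁻.
x=-0.38: |R|=0.6271
R=−1: 1+19/20x = −1+1/20x ⇒ -9/10x=2 ⇒ x=2/(-9/10)=-2.2222
Confirm numerically:
  x=-2.053: |R|=0.86188 <1
  x=-1.751: |R|=0.61004 <1
  x=-1.394: |R|=0.30317 <1
  x=-1.238: |R|=0.16583 <1
  x=-2.770: |R|=1.43303 >1
  x=-2.321: |R|=1.07966 >1
Interval (-2.2222, 0).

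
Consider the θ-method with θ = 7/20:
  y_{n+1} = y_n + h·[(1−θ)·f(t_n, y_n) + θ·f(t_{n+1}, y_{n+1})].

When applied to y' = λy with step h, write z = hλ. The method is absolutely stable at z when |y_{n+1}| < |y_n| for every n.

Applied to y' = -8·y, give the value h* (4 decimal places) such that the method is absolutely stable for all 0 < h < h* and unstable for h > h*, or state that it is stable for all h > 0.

Set f=λy, z=hλ:
  y_{n+1} = y_n + z·[13/20·y_n + 7/20·y_{n+1}] ⇒ (1 − 7/20z)y_{n+1} = (1 + 13/20z)y_n
  so R(z) = (1 + 13/20z)/(1 − 7/20z).

Boundary: |R(x)|=1, x<0.
x=-1.55: |R|=0.0049
R=−1: 1+13/20x = −1+7/20x ⇒ -3/10x=2 ⇒ x=2/(-3/10)=-6.6667
Confirm numerically:
  x=-6.085: |R|=0.94424 <1
  x=-5.287: |R|=0.85479 <1
  x=-3.952: |R|=0.65827 <1
  x=-7.200: |R|=1.04545 >1
  x=-7.057: |R|=1.03375 >1
  x=-6.976: |R|=1.02696 >1
Stable set (-6.6667, 0).

(-6.6667,0); λ=-8 ⇒ h* = (20/3)/8 = 0.8333.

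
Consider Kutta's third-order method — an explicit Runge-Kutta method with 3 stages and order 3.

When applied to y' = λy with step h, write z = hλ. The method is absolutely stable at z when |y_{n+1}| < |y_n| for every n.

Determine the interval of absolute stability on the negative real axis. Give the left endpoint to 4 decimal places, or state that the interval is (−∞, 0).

Test eqn y'=λy, z=hλ:
  order 3, 3-stage ⇒ R(z)=1+z+z^2/2+z^3/6
  (e.g. R(-1.35)=0.15119, |R|=0.15119)

Need |R(x)|<1, x<0.
x=-1.35: |R|=0.1512
|R(-2.45)|=0.8998 |R(-1.78)|=0.1358 |R(-1.25)|=0.2057
Bisect:
  x_lo=-3.0769 |R|=2.1982  x_hi=-0.3773 |R|=0.6849
  mid=-1.72711 |R|=0.09429 →hi
  mid=-2.40200 |R|=0.82697 →hi
  mid=-2.73945 |R|=1.41356 →lo
  mid=-2.57072 |R|=1.09790 →lo
  mid=-2.48636 |R|=0.95715 →hi
  mid=-2.52854 |R|=1.02616 →lo
  mid=-2.50745 |R|=0.99132 →hi
  mid=-2.51800 |R|=1.00866 →lo
  mid=-2.51273 |R|=0.99997 →hi
  ...
  [-2.51289,-2.51273] ⇒ x*=-2.5127
So |R|<1 on (-2.5127, 0).

(-2.5127, 0).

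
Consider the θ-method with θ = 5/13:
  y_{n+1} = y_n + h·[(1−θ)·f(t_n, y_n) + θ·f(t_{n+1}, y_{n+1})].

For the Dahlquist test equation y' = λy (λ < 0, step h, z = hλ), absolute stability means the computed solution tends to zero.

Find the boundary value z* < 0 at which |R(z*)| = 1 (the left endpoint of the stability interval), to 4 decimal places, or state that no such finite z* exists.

Set f=λy, z=hλ:
  y_{n+1} = y_n + z·[8/13·y_n + 5/13·y_{n+1}] ⇒ (1 − 5/13z)y_{n+1} = (1 + 8/13z)y_n
  Hence R(z) = (1 + 8/13z)/(1 − 5/13z).

Boundary: |R(x)|=1, x<0.
x=-1.01: |R|=0.2726
R=−1: 1+8/13x = −1+5/13x ⇒ -3/13x=2 ⇒ x=2/(-3/13)=-8.6667
Confirm numerically:
  x=-7.443: |R|=0.92689 <1
  x=-5.373: |R|=0.75214 <1
  x=-3.933: |R|=0.56525 <1
  x=-9.262: |R|=1.03011 >1
  x=-9.076: |R|=1.02103 >1
  x=-9.019: |R|=1.01819 >1
So |R|<1 on (-8.6667, 0).

z* = -8.6667.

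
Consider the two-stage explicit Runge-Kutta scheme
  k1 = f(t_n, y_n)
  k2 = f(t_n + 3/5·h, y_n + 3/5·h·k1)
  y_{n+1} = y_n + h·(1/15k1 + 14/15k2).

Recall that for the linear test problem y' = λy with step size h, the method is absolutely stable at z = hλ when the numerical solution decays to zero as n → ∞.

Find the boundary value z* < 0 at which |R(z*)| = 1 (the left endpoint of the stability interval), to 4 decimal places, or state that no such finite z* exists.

z* = -1.7857.

Test eqn y'=λy, z=hλ:
  k1=λy_n ⇒ h·k1=z·y_n;  k2=λ(1+3/5z)y_n ⇒ h·k2=z(1+3/5z)y_n
  y_{n+1}/y_n = 1 + 1/15z + 14/15z(1+3/5z) = 1 + z + 14/25z²
  so R(z) = 1 + z + 14/25z².

Boundary: |R(x)|=1, x<0.
x=-0.49: |R|=0.6445
R=1: x+14/25x²=0 ⇒ x=−25/14=-1.7857; min R=1−1/(4·14/25)=0.5536>−1
Confirm numerically:
  x=-1.681: |R|=0.90143 <1
  x=-1.225: |R|=0.61535 <1
  x=-1.180: |R|=0.59974 <1
  x=-0.780: |R|=0.56070 <1
  x=-2.363: |R|=1.76391 >1
  x=-2.111: |R|=1.38454 >1
  x=-1.808: |R|=1.02256 >1
Interval (-1.7857, 0).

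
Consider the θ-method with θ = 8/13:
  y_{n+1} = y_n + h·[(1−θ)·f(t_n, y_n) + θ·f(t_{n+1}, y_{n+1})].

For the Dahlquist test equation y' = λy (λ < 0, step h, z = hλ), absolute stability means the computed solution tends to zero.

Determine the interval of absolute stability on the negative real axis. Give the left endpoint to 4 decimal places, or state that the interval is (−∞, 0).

unbounded; (−∞, 0).

On y'=λy, z=hλ:
  y_{n+1} = y_n + z·[5/13·y_n + 8/13·y_{n+1}] ⇒ (1 − 8/13z)y_{n+1} = (1 + 5/13z)y_n
  Hence R(z) = (1 + 5/13z)/(1 − 8/13z).

Need |R(x)|<1, x<0.
x=-1.18: |R|=0.3164
x=-2: |R|=0.1034
x=-10: |R|=0.3978
x=-100: |R|=0.5990
θ=8/13≥1/2 ⇒ |1+5/13x|<|1−8/13x| ∀x<0 ⇒ interval (−∞,0).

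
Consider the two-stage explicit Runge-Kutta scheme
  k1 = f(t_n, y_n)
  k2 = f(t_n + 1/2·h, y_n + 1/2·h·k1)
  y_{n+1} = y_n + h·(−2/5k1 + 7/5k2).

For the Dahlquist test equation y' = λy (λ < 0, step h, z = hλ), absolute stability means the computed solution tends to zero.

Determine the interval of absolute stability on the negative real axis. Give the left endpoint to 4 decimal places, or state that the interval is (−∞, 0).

With y'=λy (z=hλ):
  k1=λy_n ⇒ h·k1=z·y_n;  k2=λ(1+1/2z)y_n ⇒ h·k2=z(1+1/2z)y_n
  y_{n+1}/y_n = 1 − 2/5z + 7/5z(1+1/2z) = 1 + z + 7/10z²
  so R(z) = 1 + z + 7/10z².

Need |R(x)|<1, x<0.
x=-0.98: |R|=0.6923
R=1: x+7/10x²=0 ⇒ x=−10/7=-1.4286; min R=1−1/(4·7/10)=0.6429>−1
Confirm numerically:
  x=-1.142: |R|=0.77091 <1
  x=-1.013: |R|=0.70532 <1
  x=-0.998: |R|=0.69920 <1
  x=-1.996: |R|=1.79281 >1
  x=-1.538: |R|=1.11781 >1
  x=-1.511: |R|=1.08718 >1
So |R|<1 on (-1.4286, 0).

(-1.4286, 0).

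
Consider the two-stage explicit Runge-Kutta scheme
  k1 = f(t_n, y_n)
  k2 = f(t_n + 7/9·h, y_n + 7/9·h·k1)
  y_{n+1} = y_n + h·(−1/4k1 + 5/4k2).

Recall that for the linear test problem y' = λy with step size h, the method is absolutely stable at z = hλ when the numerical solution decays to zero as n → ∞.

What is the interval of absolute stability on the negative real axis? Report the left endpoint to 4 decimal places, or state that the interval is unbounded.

(-1.0286, 0).

With y'=λy (z=hλ):
  k1=λy_n ⇒ h·k1=z·y_n;  k2=λ(1+7/9z)y_n ⇒ h·k2=z(1+7/9z)y_n
  y_{n+1}/y_n = 1 − 1/4z + 5/4z(1+7/9z) = 1 + z + 35/36z²
  ⇒ R(z) = 1 + z + 35/36z².

Boundary: |R(x)|=1, x<0.
x=-0.83: |R|=0.8398
R=1: x+35/36x²=0 ⇒ x=−36/35=-1.0286; min R=1−1/(4·35/36)=0.7429>−1
Confirm numerically:
  x=-0.942: |R|=0.92071 <1
  x=-0.821: |R|=0.83432 <1
  x=-0.813: |R|=0.82961 <1
  x=-1.536: |R|=1.75776 >1
  x=-1.183: |R|=1.17761 >1
So |R|<1 on (-1.0286, 0).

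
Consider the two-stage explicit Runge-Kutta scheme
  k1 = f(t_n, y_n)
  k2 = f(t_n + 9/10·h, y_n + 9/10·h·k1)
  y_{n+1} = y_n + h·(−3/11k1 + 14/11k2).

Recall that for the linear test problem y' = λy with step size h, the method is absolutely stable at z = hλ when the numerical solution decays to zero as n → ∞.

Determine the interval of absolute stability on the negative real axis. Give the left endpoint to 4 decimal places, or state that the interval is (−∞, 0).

(-0.8730, 0).

With y'=λy (z=hλ):
  k1=λy_n ⇒ h·k1=z·y_n;  k2=λ(1+9/10z)y_n ⇒ h·k2=z(1+9/10z)y_n
  y_{n+1}/y_n = 1 − 3/11z + 14/11z(1+9/10z) = 1 + z + 63/55z²
  R(z) = 1 + z + 63/55z².

Need |R(x)|<1, x<0.
x=-1.72: |R|=2.6687
R=1: x+63/55x²=0 ⇒ x=−55/63=-0.8730; min R=1−1/(4·63/55)=0.7817>−1
Confirm numerically:
  x=-0.700: |R|=0.86127 <1
  x=-0.610: |R|=0.81622 <1
  x=-0.495: |R|=0.78567 <1
  x=-1.369: |R|=1.77777 >1
  x=-1.050: |R|=1.21286 >1
  x=-0.993: |R|=1.13647 >1
So |R|<1 on (-0.8730, 0).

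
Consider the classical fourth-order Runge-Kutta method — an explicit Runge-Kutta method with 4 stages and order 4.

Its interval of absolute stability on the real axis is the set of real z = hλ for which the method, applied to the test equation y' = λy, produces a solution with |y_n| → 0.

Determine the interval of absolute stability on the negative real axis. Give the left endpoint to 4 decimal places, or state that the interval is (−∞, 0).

Set f=λy, z=hλ:
  order 4, 4-stage ⇒ R(z)=1+z+z^2/2+z^3/6+z^4/24
  (e.g. R(-1.29)=0.29965, |R|=0.29965)

Boundary: |R(x)|=1, x<0.
x=-1.29: |R|=0.2997
|R(-2.94)|=1.2594 |R(-2.56)|=0.7102 |R(-1.82)|=0.2886
Bisect:
  x_lo=-3.5697 |R|=2.9860  x_hi=-0.3081 |R|=0.7348
  mid=-1.93890 |R|=0.31480 →hi
  mid=-2.75428 |R|=0.95424 →hi
  mid=-3.16197 |R|=1.73318 →lo
  mid=-2.95813 |R|=1.29342 →lo
  mid=-2.85620 |R|=1.11228 →lo
  mid=-2.80524 |R|=1.03050 →lo
  mid=-2.77976 |R|=0.99169 →hi
  ...
  [-2.78534,-2.78514] ⇒ x*=-2.7853
Stable set (-2.7853, 0).

z∈(-2.7853,0).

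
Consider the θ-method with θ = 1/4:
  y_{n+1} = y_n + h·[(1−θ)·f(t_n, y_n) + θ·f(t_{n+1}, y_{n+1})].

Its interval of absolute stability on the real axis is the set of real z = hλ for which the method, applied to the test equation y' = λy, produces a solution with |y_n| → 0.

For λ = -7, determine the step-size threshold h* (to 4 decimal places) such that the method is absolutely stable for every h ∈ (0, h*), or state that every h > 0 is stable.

With y'=λy (z=hλ):
  y_{n+1} = y_n + z·[3/4·y_n + 1/4·y_{n+1}] ⇒ (1 − 1/4z)y_{n+1} = (1 + 3/4z)y_n
  Hence R(z) = (1 + 3/4z)/(1 − 1/4z).

Find x<0 with |R(x)|<1.
x=-0.38: |R|=0.6530
R=−1: 1+3/4x = −1+1/4x ⇒ -1/2x=2 ⇒ x=2/(-1/2)=-4.0000
Confirm numerically:
  x=-3.748: |R|=0.93495 <1
  x=-3.125: |R|=0.75439 <1
  x=-2.913: |R|=0.68552 <1
  x=-4.534: |R|=1.12515 >1
  x=-4.435: |R|=1.10314 >1
  x=-4.173: |R|=1.04233 >1
So |R|<1 on (-4.0000, 0).

(-4.0000,0); λ=-7 ⇒ h* = (4)/7 = 0.5714.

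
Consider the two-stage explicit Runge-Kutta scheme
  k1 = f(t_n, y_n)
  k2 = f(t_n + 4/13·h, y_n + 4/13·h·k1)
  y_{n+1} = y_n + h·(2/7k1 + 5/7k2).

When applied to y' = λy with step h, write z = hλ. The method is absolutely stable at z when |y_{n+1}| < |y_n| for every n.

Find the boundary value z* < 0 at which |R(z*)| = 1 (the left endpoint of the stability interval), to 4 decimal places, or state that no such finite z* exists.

Test eqn y'=λy, z=hλ:
  k1=λy_n ⇒ h·k1=z·y_n;  k2=λ(1+4/13z)y_n ⇒ h·k2=z(1+4/13z)y_n
  y_{n+1}/y_n = 1 + 2/7z + 5/7z(1+4/13z) = 1 + z + 20/91z²
  so R(z) = 1 + z + 20/91z².

Boundary: |R(x)|=1, x<0.
x=-1.78: |R|=0.0836
R=1: x+20/91x²=0 ⇒ x=−91/20=-4.5500; min R=1−1/(4·20/91)=-0.1375>−1
Confirm numerically:
  x=-3.854: |R|=0.41047 <1
  x=-2.638: |R|=0.10854 <1
  x=-2.256: |R|=0.13742 <1
  x=-5.019: |R|=1.51734 >1
  x=-4.930: |R|=1.41174 >1
Stable set (-4.5500, 0).

z* = -4.5500.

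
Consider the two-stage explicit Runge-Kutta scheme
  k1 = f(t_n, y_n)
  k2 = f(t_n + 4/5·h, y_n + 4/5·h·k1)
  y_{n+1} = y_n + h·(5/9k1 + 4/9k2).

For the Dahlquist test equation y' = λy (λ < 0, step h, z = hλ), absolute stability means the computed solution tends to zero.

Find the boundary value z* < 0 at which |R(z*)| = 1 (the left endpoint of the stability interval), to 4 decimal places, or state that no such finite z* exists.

z* = -2.8125.

With y'=λy (z=hλ):
  k1=λy_n ⇒ h·k1=z·y_n;  k2=λ(1+4/5z)y_n ⇒ h·k2=z(1+4/5z)y_n
  y_{n+1}/y_n = 1 + 5/9z + 4/9z(1+4/5z) = 1 + z + 16/45z²
  R(z) = 1 + z + 16/45z².

Find x<0 with |R(x)|<1.
x=-1.28: |R|=0.3025
R=1: x+16/45x²=0 ⇒ x=−45/16=-2.8125; min R=1−1/(4·16/45)=0.2969>−1
Confirm numerically:
  x=-2.616: |R|=0.81723 <1
  x=-2.525: |R|=0.74189 <1
  x=-2.006: |R|=0.42477 <1
  x=-1.163: |R|=0.31791 <1
  x=-3.270: |R|=1.53192 >1
  x=-3.242: |R|=1.49509 >1
So |R|<1 on (-2.8125, 0).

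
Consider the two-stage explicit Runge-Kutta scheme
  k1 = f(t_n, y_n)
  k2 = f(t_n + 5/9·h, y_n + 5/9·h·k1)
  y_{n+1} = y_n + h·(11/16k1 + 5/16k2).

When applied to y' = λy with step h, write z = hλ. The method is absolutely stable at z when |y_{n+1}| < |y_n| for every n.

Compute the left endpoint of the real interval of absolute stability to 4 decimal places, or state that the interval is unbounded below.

z* = -5.7600.

Set f=λy, z=hλ:
  k1=λy_n ⇒ h·k1=z·y_n;  k2=λ(1+5/9z)y_n ⇒ h·k2=z(1+5/9z)y_n
  y_{n+1}/y_n = 1 + 11/16z + 5/16z(1+5/9z) = 1 + z + 25/144z²
  ⇒ R(z) = 1 + z + 25/144z².

Find x<0 with |R(x)|<1.
x=-1.31: |R|=0.0121
R=1: x+25/144x²=0 ⇒ x=−144/25=-5.7600; min R=1−1/(4·25/144)=-0.4400>−1
Confirm numerically:
  x=-5.503: |R|=0.75447 <1
  x=-5.407: |R|=0.66863 <1
  x=-4.276: |R|=0.10166 <1
  x=-4.215: |R|=0.13059 <1
  x=-6.240: |R|=1.52000 >1
  x=-6.089: |R|=1.34779 >1
  x=-5.958: |R|=1.20481 >1
Stable set (-5.7600, 0).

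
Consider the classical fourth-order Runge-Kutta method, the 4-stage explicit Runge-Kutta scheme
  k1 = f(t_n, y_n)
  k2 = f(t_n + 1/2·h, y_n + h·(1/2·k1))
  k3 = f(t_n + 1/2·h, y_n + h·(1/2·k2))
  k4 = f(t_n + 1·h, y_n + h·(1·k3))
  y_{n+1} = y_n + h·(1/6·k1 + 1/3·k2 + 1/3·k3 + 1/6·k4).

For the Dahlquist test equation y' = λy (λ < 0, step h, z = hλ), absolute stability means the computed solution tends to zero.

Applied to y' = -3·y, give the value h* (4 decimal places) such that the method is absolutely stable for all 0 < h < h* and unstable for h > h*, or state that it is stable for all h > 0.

(-2.7853,0); λ=-3 ⇒ h* = 0.9284.

With y'=λy (z=hλ):
  order 4, 4-stage ⇒ R(z)=1+z+z^2/2+z^3/6+z^4/24
  (e.g. R(-0.53)=0.58892, |R|=0.58892)

Solve |R(x)|<1 on ℝ⁻.
x=-0.53: |R|=0.5889
|R(-2.82)|=1.0536 |R(-1.26)|=0.3054 |R(-0.94)|=0.3959
Bisect:
  x_lo=-3.4304 |R|=2.4952  x_hi=-0.3243 |R|=0.7231
  mid=-1.87731 |R|=0.29967 →hi
  mid=-2.65383 |R|=0.81923 →hi
  mid=-3.04209 |R|=1.46142 →lo
  mid=-2.84796 |R|=1.09867 →lo
  mid=-2.75090 |R|=0.94937 →hi
  mid=-2.79943 |R|=1.02152 →lo
  mid=-2.77516 |R|=0.98483 →hi
  mid=-2.78730 |R|=1.00302 →lo
  mid=-2.78123 |R|=0.99389 →hi
  mid=-2.78426 |R|=0.99845 →hi
  ...
  [-2.78540,-2.78521] ⇒ x*=-2.7853
Interval (-2.7853, 0).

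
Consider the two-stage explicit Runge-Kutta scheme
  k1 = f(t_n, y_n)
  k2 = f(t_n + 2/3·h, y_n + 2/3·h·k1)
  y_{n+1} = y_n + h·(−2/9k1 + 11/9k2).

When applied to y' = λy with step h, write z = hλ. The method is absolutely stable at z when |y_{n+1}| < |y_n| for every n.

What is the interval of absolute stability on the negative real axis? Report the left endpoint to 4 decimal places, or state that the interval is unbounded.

On y'=λy, z=hλ:
  k1=λy_n ⇒ h·k1=z·y_n;  k2=λ(1+2/3z)y_n ⇒ h·k2=z(1+2/3z)y_n
  y_{n+1}/y_n = 1 − 2/9z + 11/9z(1+2/3z) = 1 + z + 22/27z²
  R(z) = 1 + z + 22/27z².

Boundary: |R(x)|=1, x<0.
x=-1.43: |R|=1.2362
R=1: x+22/27x²=0 ⇒ x=−27/22=-1.2273; min R=1−1/(4·22/27)=0.6932>−1
Confirm numerically:
  x=-1.143: |R|=0.92151 <1
  x=-1.030: |R|=0.83444 <1
  x=-0.884: |R|=0.75274 <1
  x=-0.815: |R|=0.72622 <1
  x=-1.732: |R|=1.71230 >1
  x=-1.258: |R|=1.03150 >1
Interval (-1.2273, 0).

z∈(-1.2273,0).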